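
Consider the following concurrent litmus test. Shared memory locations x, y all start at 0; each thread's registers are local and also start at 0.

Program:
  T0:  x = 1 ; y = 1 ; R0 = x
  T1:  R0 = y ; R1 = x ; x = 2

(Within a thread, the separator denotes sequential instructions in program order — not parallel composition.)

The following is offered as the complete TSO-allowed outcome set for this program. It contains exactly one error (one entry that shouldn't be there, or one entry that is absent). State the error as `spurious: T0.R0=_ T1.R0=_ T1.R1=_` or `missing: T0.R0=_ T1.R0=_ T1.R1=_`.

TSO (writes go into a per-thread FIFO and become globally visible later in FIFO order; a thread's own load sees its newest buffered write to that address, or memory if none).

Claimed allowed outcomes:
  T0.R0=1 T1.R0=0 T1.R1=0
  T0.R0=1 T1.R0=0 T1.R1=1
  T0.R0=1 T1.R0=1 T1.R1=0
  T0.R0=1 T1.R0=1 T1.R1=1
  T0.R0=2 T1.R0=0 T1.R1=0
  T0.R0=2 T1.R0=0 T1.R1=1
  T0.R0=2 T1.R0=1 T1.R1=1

outcome vector order: (T0.R0,T1.R0,T1.R1)
TSO: 6 outcomes — {100, 101, 111, 200, 201, 211}
claimed∖TSO = {110}

spurious: T0.R0=1 T1.R0=1 T1.R1=0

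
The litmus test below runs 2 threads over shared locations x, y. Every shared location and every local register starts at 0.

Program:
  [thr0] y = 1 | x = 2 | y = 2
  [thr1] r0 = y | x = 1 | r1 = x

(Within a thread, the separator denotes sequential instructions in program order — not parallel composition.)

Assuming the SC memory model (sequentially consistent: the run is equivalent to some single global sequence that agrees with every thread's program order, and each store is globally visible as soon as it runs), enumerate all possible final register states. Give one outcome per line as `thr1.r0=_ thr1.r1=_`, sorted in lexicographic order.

thr1.r0=0 thr1.r1=1
thr1.r0=0 thr1.r1=2
thr1.r0=1 thr1.r1=1
thr1.r0=1 thr1.r1=2
thr1.r0=2 thr1.r1=1

outcome vector order: (thr1.r0,thr1.r1)
|SC outcomes| = 5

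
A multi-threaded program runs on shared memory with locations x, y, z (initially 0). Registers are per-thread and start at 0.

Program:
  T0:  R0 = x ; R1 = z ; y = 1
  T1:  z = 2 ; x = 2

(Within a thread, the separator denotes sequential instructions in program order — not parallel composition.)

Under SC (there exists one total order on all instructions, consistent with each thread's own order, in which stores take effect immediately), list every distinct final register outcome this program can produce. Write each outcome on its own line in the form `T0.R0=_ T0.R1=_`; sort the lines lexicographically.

outcome vector order: (T0.R0,T0.R1)
|SC outcomes| = 3

T0.R0=0 T0.R1=0
T0.R0=0 T0.R1=2
T0.R0=2 T0.R1=2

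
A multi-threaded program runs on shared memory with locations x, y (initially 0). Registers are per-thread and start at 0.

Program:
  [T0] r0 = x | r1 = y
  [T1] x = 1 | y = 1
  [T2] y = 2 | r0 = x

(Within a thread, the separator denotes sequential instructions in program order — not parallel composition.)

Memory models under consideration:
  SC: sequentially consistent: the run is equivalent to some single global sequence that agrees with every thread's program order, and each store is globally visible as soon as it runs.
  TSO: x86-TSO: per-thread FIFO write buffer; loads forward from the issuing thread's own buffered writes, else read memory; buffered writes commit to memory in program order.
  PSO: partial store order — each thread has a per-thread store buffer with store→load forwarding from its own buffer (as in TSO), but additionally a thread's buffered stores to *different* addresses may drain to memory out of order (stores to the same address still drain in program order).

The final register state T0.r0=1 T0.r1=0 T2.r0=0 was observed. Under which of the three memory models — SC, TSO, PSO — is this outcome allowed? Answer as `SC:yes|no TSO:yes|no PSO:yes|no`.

SC:no TSO:yes PSO:yes

outcome vector order: (T0.r0,T0.r1,T2.r0)
[SC] allowed = {(0,0,0) (0,0,1) (0,1,0) (0,1,1) (0,2,0) (0,2,1) (1,0,1) (1,1,0) (1,1,1) (1,2,0) (1,2,1)}
[TSO] allowed = {(0,0,0) (0,0,1) (0,1,0) (0,1,1) (0,2,0) (0,2,1) (1,0,0) (1,0,1) (1,1,0) (1,1,1) (1,2,0) (1,2,1)}
[PSO] allowed = {(0,0,0) (0,0,1) (0,1,0) (0,1,1) (0,2,0) (0,2,1) (1,0,0) (1,0,1) (1,1,0) (1,1,1) (1,2,0) (1,2,1)}
target (1,0,0) ∈ {TSO,PSO}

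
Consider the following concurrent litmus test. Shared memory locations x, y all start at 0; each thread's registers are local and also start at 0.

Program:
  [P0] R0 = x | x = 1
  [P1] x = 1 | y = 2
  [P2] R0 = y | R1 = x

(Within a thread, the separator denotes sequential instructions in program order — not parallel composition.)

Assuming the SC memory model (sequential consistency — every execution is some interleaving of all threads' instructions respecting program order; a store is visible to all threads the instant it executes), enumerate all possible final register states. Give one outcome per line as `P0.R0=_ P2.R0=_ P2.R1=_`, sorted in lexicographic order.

outcome vector order: (P0.R0,P2.R0,P2.R1)
|SC outcomes| = 6

P0.R0=0 P2.R0=0 P2.R1=0
P0.R0=0 P2.R0=0 P2.R1=1
P0.R0=0 P2.R0=2 P2.R1=1
P0.R0=1 P2.R0=0 P2.R1=0
P0.R0=1 P2.R0=0 P2.R1=1
P0.R0=1 P2.R0=2 P2.R1=1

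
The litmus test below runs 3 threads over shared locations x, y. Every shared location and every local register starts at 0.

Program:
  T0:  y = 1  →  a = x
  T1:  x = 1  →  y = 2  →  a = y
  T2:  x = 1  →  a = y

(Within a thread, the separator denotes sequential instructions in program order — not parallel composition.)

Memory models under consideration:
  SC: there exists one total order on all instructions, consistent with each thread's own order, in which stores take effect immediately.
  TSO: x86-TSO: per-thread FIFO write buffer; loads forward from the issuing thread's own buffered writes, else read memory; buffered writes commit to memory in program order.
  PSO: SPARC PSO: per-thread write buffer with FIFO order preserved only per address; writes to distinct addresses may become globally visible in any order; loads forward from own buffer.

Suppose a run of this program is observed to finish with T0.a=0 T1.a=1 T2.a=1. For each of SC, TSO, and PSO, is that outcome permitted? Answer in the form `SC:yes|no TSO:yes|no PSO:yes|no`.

SC:no TSO:yes PSO:yes

outcome vector order: (T0.a,T1.a,T2.a)
[SC] allowed = {(0,2,1) (0,2,2) (1,1,0) (1,1,1) (1,1,2) (1,2,0) (1,2,1) (1,2,2)}
[TSO] allowed = {(0,1,0) (0,1,1) (0,1,2) (0,2,0) (0,2,1) (0,2,2) (1,1,0) (1,1,1) (1,1,2) (1,2,0) (1,2,1) (1,2,2)}
[PSO] allowed = {(0,1,0) (0,1,1) (0,1,2) (0,2,0) (0,2,1) (0,2,2) (1,1,0) (1,1,1) (1,1,2) (1,2,0) (1,2,1) (1,2,2)}
target (0,1,1) ∈ {TSO,PSO}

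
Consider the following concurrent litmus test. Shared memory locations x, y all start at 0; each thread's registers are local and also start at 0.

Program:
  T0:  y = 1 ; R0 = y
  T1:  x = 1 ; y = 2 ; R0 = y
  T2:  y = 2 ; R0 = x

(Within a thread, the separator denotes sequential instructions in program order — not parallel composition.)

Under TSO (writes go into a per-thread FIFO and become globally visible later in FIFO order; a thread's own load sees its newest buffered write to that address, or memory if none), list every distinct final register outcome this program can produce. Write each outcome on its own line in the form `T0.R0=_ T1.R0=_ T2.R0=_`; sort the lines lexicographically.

outcome vector order: (T0.R0,T1.R0,T2.R0)
|TSO outcomes| = 8

T0.R0=1 T1.R0=1 T2.R0=0
T0.R0=1 T1.R0=1 T2.R0=1
T0.R0=1 T1.R0=2 T2.R0=0
T0.R0=1 T1.R0=2 T2.R0=1
T0.R0=2 T1.R0=1 T2.R0=0
T0.R0=2 T1.R0=1 T2.R0=1
T0.R0=2 T1.R0=2 T2.R0=0
T0.R0=2 T1.R0=2 T2.R0=1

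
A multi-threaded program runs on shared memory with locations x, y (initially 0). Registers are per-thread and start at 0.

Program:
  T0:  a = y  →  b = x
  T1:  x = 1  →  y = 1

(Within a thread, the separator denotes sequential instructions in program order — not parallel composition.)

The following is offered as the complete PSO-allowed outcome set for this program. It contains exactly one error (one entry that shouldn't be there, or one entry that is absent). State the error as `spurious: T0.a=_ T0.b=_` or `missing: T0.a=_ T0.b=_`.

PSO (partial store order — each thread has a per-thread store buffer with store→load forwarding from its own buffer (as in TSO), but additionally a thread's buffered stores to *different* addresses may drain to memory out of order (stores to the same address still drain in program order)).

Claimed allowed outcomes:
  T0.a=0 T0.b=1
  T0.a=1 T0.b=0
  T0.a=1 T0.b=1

missing: T0.a=0 T0.b=0

outcome vector order: (T0.a,T0.b)
PSO (4): 0/0 0/1 1/0 1/1
PSO∖claimed = {0/0}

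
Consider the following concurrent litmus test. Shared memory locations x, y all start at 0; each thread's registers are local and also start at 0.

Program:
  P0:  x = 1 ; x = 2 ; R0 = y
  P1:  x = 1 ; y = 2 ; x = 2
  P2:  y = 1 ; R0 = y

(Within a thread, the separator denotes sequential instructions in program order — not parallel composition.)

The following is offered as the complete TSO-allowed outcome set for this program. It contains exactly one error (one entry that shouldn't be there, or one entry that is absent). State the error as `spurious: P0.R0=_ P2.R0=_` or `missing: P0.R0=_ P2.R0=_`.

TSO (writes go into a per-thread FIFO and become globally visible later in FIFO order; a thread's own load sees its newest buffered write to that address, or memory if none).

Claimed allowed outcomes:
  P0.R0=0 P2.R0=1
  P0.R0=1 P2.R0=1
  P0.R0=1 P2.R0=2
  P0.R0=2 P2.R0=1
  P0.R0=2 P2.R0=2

missing: P0.R0=0 P2.R0=2

outcome vector order: (P0.R0,P2.R0)
TSO: 6 outcomes — {0/1; 0/2; 1/1; 1/2; 2/1; 2/2}
TSO∖claimed = {0/2}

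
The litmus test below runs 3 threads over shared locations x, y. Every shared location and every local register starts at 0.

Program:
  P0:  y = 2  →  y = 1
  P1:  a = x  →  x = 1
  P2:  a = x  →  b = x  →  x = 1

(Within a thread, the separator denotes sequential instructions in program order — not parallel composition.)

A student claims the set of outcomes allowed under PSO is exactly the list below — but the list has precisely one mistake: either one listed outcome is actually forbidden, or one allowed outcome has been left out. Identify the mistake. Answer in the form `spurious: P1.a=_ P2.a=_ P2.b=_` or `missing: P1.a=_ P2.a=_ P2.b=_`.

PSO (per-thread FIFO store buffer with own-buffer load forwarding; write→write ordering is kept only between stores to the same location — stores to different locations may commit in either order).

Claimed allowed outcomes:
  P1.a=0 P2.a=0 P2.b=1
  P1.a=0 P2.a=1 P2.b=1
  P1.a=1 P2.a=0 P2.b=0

outcome vector order: (P1.a,P2.a,P2.b)
PSO: 4 outcomes — {<0 0 0>; <0 0 1>; <0 1 1>; <1 0 0>}
PSO∖claimed = {<0 0 0>}

missing: P1.a=0 P2.a=0 P2.b=0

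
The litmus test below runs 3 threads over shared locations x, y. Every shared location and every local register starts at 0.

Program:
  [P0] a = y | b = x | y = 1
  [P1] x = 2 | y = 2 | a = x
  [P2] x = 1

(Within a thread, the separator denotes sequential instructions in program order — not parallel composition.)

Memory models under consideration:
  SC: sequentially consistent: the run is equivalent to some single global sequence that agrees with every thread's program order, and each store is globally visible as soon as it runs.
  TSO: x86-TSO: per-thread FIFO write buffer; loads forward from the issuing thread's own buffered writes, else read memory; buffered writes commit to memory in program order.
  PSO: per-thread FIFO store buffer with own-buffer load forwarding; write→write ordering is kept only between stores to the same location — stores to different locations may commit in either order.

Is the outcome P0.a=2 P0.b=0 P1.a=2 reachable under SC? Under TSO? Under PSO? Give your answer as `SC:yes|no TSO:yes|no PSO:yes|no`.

SC:no TSO:no PSO:yes

outcome vector order: (P0.a,P0.b,P1.a)
under SC → 0/0/1 0/0/2 0/1/1 0/1/2 0/2/1 0/2/2 2/1/1 2/1/2 2/2/1 2/2/2
under TSO → 0/0/1 0/0/2 0/1/1 0/1/2 0/2/1 0/2/2 2/1/1 2/1/2 2/2/1 2/2/2
under PSO → 0/0/1 0/0/2 0/1/1 0/1/2 0/2/1 0/2/2 2/0/1 2/0/2 2/1/1 2/1/2 2/2/1 2/2/2
target 2/0/2 ∈ {PSO}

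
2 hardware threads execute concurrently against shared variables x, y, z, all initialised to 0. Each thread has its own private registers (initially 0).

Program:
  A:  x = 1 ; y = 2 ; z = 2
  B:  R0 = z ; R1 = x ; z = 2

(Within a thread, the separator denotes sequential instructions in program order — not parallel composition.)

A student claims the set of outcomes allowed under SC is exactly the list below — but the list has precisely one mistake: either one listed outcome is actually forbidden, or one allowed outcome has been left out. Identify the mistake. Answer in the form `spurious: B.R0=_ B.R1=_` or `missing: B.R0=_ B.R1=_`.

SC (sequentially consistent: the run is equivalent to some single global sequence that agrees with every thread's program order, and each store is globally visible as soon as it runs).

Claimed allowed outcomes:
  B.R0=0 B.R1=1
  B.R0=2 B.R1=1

missing: B.R0=0 B.R1=0

outcome vector order: (B.R0,B.R1)
under SC → 00; 01; 21
SC∖claimed = {00}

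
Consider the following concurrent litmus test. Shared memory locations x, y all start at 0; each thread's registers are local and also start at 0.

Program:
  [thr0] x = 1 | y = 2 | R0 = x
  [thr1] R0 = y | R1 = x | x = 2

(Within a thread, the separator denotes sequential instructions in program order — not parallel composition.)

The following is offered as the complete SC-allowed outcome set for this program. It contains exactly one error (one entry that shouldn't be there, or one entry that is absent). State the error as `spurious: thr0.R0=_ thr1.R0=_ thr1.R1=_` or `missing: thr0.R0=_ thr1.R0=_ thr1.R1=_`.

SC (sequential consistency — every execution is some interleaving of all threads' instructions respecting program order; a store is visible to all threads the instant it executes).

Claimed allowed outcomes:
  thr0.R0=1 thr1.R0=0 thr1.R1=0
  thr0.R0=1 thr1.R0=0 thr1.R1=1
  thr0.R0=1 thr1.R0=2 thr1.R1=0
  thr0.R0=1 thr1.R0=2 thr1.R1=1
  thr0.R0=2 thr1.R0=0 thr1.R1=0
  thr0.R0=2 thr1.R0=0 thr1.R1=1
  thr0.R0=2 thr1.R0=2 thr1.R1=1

outcome vector order: (thr0.R0,thr1.R0,thr1.R1)
SC (6): 1/0/0; 1/0/1; 1/2/1; 2/0/0; 2/0/1; 2/2/1
claimed∖SC = {1/2/0}

spurious: thr0.R0=1 thr1.R0=2 thr1.R1=0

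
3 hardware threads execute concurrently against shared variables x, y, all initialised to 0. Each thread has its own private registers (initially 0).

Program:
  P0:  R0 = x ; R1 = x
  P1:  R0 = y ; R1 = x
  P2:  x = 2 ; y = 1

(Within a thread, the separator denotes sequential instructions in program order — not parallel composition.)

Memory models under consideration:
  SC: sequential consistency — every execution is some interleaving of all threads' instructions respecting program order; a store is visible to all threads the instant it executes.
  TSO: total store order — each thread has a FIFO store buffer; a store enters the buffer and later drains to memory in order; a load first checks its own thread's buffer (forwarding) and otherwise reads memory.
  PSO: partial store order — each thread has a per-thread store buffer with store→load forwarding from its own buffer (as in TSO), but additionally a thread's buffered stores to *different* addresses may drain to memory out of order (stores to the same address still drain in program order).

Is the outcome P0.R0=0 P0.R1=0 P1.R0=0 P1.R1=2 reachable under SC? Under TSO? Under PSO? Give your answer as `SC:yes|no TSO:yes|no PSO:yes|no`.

SC:yes TSO:yes PSO:yes

outcome vector order: (P0.R0,P0.R1,P1.R0,P1.R1)
SC (9): 0/0/0/0, 0/0/0/2, 0/0/1/2, 0/2/0/0, 0/2/0/2, 0/2/1/2, 2/2/0/0, 2/2/0/2, 2/2/1/2
TSO (9): 0/0/0/0, 0/0/0/2, 0/0/1/2, 0/2/0/0, 0/2/0/2, 0/2/1/2, 2/2/0/0, 2/2/0/2, 2/2/1/2
PSO (12): 0/0/0/0, 0/0/0/2, 0/0/1/0, 0/0/1/2, 0/2/0/0, 0/2/0/2, 0/2/1/0, 0/2/1/2, 2/2/0/0, 2/2/0/2, 2/2/1/0, 2/2/1/2
target 0/0/0/2 ∈ {SC,TSO,PSO}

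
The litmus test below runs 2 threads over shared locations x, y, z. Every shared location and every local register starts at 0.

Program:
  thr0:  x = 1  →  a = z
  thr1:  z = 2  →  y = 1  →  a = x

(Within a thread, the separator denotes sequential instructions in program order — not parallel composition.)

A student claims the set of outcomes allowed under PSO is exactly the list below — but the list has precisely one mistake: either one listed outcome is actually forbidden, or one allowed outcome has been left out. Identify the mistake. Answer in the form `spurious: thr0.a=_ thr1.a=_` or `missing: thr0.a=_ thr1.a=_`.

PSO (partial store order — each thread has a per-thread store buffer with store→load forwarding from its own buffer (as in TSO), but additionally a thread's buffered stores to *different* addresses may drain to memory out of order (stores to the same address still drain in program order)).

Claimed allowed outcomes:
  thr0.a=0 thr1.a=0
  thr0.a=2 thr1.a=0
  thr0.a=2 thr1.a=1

outcome vector order: (thr0.a,thr1.a)
under PSO → (0,0), (0,1), (2,0), (2,1)
PSO∖claimed = {(0,1)}

missing: thr0.a=0 thr1.a=1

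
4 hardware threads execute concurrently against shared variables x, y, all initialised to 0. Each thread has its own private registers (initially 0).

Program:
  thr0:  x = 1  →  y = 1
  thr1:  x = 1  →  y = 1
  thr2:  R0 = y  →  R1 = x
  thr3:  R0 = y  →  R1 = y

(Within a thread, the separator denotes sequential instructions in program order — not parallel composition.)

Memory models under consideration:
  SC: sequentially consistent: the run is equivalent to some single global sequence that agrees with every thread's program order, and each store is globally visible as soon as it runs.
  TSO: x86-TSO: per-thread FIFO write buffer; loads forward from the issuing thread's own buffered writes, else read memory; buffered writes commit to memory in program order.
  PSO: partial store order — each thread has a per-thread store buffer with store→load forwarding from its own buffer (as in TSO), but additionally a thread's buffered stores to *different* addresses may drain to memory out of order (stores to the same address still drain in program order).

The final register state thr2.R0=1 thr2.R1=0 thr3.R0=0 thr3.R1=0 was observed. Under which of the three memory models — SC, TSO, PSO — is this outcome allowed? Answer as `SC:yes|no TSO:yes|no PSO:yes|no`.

SC:no TSO:no PSO:yes

outcome vector order: (thr2.R0,thr2.R1,thr3.R0,thr3.R1)
SC: 9 outcomes — {0000, 0001, 0011, 0100, 0101, 0111, 1100, 1101, 1111}
TSO: 9 outcomes — {0000, 0001, 0011, 0100, 0101, 0111, 1100, 1101, 1111}
PSO: 12 outcomes — {0000, 0001, 0011, 0100, 0101, 0111, 1000, 1001, 1011, 1100, 1101, 1111}
target 1000 ∈ {PSO}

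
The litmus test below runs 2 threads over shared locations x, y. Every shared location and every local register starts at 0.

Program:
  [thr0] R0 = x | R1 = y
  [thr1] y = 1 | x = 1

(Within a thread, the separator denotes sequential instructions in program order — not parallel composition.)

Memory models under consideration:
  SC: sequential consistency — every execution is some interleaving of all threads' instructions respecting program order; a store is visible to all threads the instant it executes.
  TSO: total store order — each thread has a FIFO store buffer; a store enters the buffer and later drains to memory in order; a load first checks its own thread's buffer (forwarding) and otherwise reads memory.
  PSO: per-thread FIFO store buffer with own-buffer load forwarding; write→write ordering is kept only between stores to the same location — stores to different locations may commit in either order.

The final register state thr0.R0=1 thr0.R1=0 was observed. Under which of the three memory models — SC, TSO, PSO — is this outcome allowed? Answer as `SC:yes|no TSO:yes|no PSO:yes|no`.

outcome vector order: (thr0.R0,thr0.R1)
SC (3): 00 01 11
TSO (3): 00 01 11
PSO (4): 00 01 10 11
target 10 ∈ {PSO}

SC:no TSO:no PSO:yes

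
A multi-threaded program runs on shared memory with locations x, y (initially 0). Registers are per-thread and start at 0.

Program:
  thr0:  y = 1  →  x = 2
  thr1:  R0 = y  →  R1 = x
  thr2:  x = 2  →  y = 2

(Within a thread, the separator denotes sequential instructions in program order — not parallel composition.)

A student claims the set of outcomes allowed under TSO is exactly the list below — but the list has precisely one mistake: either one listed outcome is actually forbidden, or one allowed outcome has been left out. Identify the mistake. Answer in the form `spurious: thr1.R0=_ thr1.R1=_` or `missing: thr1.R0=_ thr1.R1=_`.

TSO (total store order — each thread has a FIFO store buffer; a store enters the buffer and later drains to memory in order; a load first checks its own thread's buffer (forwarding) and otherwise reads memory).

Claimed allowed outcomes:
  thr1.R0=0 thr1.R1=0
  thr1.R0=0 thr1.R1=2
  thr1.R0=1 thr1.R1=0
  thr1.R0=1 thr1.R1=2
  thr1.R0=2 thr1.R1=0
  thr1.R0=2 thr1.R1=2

spurious: thr1.R0=2 thr1.R1=0

outcome vector order: (thr1.R0,thr1.R1)
TSO (5): (0,0); (0,2); (1,0); (1,2); (2,2)
claimed∖TSO = {(2,0)}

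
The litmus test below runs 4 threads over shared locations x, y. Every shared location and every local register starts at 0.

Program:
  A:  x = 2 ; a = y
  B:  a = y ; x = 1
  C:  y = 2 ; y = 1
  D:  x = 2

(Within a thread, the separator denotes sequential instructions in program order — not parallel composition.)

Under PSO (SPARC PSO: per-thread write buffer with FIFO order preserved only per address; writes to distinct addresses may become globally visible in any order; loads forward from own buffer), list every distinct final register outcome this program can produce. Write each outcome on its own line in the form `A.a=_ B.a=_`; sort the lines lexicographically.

A.a=0 B.a=0
A.a=0 B.a=1
A.a=0 B.a=2
A.a=1 B.a=0
A.a=1 B.a=1
A.a=1 B.a=2
A.a=2 B.a=0
A.a=2 B.a=1
A.a=2 B.a=2

outcome vector order: (A.a,B.a)
|PSO outcomes| = 9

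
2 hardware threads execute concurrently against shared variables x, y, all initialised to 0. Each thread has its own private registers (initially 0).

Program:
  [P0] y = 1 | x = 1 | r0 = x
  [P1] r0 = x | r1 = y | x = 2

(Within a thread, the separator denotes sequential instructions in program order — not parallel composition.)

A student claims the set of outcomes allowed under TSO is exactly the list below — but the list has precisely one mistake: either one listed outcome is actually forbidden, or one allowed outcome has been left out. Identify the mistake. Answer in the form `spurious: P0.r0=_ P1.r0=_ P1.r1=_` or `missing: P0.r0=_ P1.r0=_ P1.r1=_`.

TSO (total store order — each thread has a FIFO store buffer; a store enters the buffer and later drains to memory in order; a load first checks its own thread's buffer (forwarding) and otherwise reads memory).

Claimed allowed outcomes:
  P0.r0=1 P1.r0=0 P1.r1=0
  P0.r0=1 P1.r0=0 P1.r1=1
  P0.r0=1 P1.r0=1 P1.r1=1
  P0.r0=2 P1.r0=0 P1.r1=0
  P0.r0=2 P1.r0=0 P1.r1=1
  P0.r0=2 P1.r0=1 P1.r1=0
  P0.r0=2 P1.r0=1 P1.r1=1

spurious: P0.r0=2 P1.r0=1 P1.r1=0

outcome vector order: (P0.r0,P1.r0,P1.r1)
under TSO → 100, 101, 111, 200, 201, 211
claimed∖TSO = {210}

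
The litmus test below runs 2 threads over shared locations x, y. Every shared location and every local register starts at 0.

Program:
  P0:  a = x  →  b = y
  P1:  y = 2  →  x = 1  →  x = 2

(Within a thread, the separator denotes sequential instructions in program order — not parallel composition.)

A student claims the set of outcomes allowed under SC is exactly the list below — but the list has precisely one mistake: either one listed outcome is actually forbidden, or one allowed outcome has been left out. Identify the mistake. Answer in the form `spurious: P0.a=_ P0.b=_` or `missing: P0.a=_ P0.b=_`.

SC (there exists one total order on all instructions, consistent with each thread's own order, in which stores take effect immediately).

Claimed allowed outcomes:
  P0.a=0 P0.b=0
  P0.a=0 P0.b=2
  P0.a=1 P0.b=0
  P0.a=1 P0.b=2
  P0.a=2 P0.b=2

spurious: P0.a=1 P0.b=0

outcome vector order: (P0.a,P0.b)
under SC → 00; 02; 12; 22
claimed∖SC = {10}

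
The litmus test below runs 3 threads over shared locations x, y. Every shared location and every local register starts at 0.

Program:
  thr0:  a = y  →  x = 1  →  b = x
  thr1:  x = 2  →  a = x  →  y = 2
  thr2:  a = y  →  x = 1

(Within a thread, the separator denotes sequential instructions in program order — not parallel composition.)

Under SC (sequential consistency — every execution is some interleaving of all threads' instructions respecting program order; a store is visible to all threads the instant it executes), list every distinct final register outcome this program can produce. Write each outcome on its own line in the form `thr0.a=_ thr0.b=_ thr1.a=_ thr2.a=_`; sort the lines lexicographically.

outcome vector order: (thr0.a,thr0.b,thr1.a,thr2.a)
|SC outcomes| = 10

thr0.a=0 thr0.b=1 thr1.a=1 thr2.a=0
thr0.a=0 thr0.b=1 thr1.a=1 thr2.a=2
thr0.a=0 thr0.b=1 thr1.a=2 thr2.a=0
thr0.a=0 thr0.b=1 thr1.a=2 thr2.a=2
thr0.a=0 thr0.b=2 thr1.a=1 thr2.a=0
thr0.a=0 thr0.b=2 thr1.a=2 thr2.a=0
thr0.a=0 thr0.b=2 thr1.a=2 thr2.a=2
thr0.a=2 thr0.b=1 thr1.a=1 thr2.a=0
thr0.a=2 thr0.b=1 thr1.a=2 thr2.a=0
thr0.a=2 thr0.b=1 thr1.a=2 thr2.a=2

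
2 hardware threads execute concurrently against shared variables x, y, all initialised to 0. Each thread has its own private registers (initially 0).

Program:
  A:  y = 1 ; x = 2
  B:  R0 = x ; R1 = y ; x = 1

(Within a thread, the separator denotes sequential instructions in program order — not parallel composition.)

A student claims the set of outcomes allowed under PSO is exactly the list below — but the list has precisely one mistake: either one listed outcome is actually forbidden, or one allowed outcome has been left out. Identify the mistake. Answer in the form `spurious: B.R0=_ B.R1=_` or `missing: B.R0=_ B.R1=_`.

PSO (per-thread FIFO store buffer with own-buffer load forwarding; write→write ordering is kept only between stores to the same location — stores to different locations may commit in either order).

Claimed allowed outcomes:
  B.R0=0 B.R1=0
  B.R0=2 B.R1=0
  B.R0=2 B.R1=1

outcome vector order: (B.R0,B.R1)
under PSO → 0/0, 0/1, 2/0, 2/1
PSO∖claimed = {0/1}

missing: B.R0=0 B.R1=1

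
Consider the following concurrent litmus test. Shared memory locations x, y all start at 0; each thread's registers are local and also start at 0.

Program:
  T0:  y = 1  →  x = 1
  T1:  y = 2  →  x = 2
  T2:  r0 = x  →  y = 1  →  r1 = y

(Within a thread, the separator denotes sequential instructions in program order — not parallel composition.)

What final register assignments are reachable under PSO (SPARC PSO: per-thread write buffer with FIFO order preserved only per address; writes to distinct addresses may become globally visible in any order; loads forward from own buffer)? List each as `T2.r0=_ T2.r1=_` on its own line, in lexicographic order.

T2.r0=0 T2.r1=1
T2.r0=0 T2.r1=2
T2.r0=1 T2.r1=1
T2.r0=1 T2.r1=2
T2.r0=2 T2.r1=1
T2.r0=2 T2.r1=2

outcome vector order: (T2.r0,T2.r1)
|PSO outcomes| = 6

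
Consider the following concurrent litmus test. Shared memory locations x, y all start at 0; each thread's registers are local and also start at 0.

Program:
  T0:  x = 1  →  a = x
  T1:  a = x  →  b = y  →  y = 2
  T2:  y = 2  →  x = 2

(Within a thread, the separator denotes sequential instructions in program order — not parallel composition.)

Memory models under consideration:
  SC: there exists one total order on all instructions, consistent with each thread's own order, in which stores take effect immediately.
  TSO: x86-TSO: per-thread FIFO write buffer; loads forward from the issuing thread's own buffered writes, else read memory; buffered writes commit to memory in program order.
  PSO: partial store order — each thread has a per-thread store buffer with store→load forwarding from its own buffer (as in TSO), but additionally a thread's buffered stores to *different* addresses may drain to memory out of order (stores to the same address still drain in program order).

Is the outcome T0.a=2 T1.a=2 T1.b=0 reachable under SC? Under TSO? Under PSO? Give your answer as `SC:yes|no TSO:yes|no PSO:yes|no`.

SC:no TSO:no PSO:yes

outcome vector order: (T0.a,T1.a,T1.b)
SC (10): <1 0 0>; <1 0 2>; <1 1 0>; <1 1 2>; <1 2 2>; <2 0 0>; <2 0 2>; <2 1 0>; <2 1 2>; <2 2 2>
TSO (10): <1 0 0>; <1 0 2>; <1 1 0>; <1 1 2>; <1 2 2>; <2 0 0>; <2 0 2>; <2 1 0>; <2 1 2>; <2 2 2>
PSO (12): <1 0 0>; <1 0 2>; <1 1 0>; <1 1 2>; <1 2 0>; <1 2 2>; <2 0 0>; <2 0 2>; <2 1 0>; <2 1 2>; <2 2 0>; <2 2 2>
target <2 2 0> ∈ {PSO}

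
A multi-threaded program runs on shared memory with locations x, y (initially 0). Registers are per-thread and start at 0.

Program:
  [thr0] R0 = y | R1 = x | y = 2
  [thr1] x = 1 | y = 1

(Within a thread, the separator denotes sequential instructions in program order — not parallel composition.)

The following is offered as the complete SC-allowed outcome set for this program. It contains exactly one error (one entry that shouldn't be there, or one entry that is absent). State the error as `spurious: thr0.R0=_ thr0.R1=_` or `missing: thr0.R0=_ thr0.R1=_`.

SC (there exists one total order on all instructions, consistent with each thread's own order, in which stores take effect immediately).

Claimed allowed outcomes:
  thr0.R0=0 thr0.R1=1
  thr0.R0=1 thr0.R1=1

outcome vector order: (thr0.R0,thr0.R1)
under SC → 00, 01, 11
SC∖claimed = {00}

missing: thr0.R0=0 thr0.R1=0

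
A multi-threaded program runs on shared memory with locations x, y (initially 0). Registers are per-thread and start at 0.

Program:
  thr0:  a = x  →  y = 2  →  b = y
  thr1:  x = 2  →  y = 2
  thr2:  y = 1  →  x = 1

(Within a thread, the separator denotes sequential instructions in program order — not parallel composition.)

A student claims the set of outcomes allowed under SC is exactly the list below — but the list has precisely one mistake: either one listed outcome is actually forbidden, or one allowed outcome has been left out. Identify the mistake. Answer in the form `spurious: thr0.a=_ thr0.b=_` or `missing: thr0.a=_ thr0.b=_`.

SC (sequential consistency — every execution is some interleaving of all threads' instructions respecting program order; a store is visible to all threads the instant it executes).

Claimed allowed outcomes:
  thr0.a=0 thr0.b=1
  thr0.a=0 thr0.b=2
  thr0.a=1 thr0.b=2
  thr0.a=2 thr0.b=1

outcome vector order: (thr0.a,thr0.b)
SC: 5 outcomes — {0/1 0/2 1/2 2/1 2/2}
SC∖claimed = {2/2}

missing: thr0.a=2 thr0.b=2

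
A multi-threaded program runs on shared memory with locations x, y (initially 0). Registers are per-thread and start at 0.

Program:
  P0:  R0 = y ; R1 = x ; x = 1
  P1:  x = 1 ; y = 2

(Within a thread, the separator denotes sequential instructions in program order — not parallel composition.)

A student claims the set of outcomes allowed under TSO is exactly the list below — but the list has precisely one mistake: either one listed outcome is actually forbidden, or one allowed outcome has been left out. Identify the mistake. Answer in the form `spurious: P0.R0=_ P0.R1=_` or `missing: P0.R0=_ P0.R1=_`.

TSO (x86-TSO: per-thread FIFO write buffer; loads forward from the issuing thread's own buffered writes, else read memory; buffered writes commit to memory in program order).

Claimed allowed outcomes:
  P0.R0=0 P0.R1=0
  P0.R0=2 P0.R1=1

outcome vector order: (P0.R0,P0.R1)
[TSO] allowed = {(0,0), (0,1), (2,1)}
TSO∖claimed = {(0,1)}

missing: P0.R0=0 P0.R1=1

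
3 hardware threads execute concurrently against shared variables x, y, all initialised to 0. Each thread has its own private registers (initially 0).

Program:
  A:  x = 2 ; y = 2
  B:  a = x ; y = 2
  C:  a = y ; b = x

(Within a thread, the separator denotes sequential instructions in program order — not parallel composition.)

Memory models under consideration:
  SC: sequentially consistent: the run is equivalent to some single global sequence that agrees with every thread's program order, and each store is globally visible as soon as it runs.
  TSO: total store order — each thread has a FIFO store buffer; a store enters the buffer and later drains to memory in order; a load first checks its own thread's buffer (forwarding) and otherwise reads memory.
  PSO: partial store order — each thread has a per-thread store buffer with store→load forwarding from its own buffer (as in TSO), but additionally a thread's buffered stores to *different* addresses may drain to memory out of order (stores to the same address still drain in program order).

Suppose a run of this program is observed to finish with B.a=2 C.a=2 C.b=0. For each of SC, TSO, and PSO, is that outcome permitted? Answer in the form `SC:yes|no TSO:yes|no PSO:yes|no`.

outcome vector order: (B.a,C.a,C.b)
under SC → (0,0,0) (0,0,2) (0,2,0) (0,2,2) (2,0,0) (2,0,2) (2,2,2)
under TSO → (0,0,0) (0,0,2) (0,2,0) (0,2,2) (2,0,0) (2,0,2) (2,2,2)
under PSO → (0,0,0) (0,0,2) (0,2,0) (0,2,2) (2,0,0) (2,0,2) (2,2,0) (2,2,2)
target (2,2,0) ∈ {PSO}

SC:no TSO:no PSO:yes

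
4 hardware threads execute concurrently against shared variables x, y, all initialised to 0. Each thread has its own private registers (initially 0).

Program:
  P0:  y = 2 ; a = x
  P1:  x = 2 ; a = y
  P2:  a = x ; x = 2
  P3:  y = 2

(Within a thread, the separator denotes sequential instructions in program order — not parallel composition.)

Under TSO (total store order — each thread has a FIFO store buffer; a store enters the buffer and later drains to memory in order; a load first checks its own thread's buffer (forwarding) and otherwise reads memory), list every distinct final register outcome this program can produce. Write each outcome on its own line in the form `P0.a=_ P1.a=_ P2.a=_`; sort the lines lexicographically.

outcome vector order: (P0.a,P1.a,P2.a)
|TSO outcomes| = 8

P0.a=0 P1.a=0 P2.a=0
P0.a=0 P1.a=0 P2.a=2
P0.a=0 P1.a=2 P2.a=0
P0.a=0 P1.a=2 P2.a=2
P0.a=2 P1.a=0 P2.a=0
P0.a=2 P1.a=0 P2.a=2
P0.a=2 P1.a=2 P2.a=0
P0.a=2 P1.a=2 P2.a=2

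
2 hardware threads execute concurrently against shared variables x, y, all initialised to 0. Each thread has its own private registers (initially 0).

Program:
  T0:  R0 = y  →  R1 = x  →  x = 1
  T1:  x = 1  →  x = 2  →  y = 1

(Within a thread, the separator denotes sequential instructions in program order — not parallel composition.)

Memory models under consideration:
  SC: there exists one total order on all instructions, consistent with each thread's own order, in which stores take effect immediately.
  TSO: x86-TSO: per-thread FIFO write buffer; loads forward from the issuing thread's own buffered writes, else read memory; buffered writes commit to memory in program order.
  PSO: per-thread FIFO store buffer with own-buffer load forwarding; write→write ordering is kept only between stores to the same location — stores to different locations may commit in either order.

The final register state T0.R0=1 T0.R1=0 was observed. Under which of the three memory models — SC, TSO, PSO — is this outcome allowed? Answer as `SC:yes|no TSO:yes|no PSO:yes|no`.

outcome vector order: (T0.R0,T0.R1)
under SC → (0,0); (0,1); (0,2); (1,2)
under TSO → (0,0); (0,1); (0,2); (1,2)
under PSO → (0,0); (0,1); (0,2); (1,0); (1,1); (1,2)
target (1,0) ∈ {PSO}

SC:no TSO:no PSO:yes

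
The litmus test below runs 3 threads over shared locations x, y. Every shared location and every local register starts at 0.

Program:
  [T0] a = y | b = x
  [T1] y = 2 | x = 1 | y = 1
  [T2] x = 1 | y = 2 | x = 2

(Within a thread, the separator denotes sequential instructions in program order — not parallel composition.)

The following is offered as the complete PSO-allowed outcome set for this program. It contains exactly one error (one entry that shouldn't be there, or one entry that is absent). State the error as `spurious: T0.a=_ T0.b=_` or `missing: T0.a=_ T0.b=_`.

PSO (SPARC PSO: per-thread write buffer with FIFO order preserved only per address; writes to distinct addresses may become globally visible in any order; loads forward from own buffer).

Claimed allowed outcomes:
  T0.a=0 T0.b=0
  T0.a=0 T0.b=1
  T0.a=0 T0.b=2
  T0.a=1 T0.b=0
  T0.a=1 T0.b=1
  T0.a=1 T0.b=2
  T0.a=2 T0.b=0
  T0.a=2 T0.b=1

outcome vector order: (T0.a,T0.b)
[PSO] allowed = {<0 0> <0 1> <0 2> <1 0> <1 1> <1 2> <2 0> <2 1> <2 2>}
PSO∖claimed = {<2 2>}

missing: T0.a=2 T0.b=2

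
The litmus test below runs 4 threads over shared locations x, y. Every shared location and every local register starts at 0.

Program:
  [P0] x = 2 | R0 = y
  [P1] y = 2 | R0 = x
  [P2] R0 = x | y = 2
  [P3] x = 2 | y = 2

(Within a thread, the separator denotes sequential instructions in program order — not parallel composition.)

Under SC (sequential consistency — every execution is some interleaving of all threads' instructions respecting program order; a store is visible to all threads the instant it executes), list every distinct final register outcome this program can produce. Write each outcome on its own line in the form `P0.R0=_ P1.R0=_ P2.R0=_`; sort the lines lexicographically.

outcome vector order: (P0.R0,P1.R0,P2.R0)
|SC outcomes| = 6

P0.R0=0 P1.R0=2 P2.R0=0
P0.R0=0 P1.R0=2 P2.R0=2
P0.R0=2 P1.R0=0 P2.R0=0
P0.R0=2 P1.R0=0 P2.R0=2
P0.R0=2 P1.R0=2 P2.R0=0
P0.R0=2 P1.R0=2 P2.R0=2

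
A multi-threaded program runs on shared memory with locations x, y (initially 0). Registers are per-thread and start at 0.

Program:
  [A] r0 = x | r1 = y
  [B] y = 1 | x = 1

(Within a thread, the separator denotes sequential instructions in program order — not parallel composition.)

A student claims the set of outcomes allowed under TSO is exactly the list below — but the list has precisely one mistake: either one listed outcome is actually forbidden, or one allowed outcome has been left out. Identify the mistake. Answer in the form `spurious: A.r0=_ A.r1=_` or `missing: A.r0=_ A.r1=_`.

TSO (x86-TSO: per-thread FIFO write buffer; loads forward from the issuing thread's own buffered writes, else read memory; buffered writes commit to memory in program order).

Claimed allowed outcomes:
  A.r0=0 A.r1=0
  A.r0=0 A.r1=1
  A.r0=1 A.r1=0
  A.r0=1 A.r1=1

spurious: A.r0=1 A.r1=0

outcome vector order: (A.r0,A.r1)
TSO (3): 00; 01; 11
claimed∖TSO = {10}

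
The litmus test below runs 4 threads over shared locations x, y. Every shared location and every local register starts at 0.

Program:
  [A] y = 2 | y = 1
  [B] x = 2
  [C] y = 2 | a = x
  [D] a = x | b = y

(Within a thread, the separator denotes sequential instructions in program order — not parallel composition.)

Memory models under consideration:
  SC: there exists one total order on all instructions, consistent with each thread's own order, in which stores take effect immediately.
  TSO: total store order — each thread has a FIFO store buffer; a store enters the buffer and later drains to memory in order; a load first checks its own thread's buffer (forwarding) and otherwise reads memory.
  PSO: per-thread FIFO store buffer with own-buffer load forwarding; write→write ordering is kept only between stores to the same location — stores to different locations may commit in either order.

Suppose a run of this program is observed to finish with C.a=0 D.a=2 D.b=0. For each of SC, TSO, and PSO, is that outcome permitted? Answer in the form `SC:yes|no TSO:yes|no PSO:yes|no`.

SC:no TSO:yes PSO:yes

outcome vector order: (C.a,D.a,D.b)
under SC → (0,0,0); (0,0,1); (0,0,2); (0,2,1); (0,2,2); (2,0,0); (2,0,1); (2,0,2); (2,2,0); (2,2,1); (2,2,2)
under TSO → (0,0,0); (0,0,1); (0,0,2); (0,2,0); (0,2,1); (0,2,2); (2,0,0); (2,0,1); (2,0,2); (2,2,0); (2,2,1); (2,2,2)
under PSO → (0,0,0); (0,0,1); (0,0,2); (0,2,0); (0,2,1); (0,2,2); (2,0,0); (2,0,1); (2,0,2); (2,2,0); (2,2,1); (2,2,2)
target (0,2,0) ∈ {TSO,PSO}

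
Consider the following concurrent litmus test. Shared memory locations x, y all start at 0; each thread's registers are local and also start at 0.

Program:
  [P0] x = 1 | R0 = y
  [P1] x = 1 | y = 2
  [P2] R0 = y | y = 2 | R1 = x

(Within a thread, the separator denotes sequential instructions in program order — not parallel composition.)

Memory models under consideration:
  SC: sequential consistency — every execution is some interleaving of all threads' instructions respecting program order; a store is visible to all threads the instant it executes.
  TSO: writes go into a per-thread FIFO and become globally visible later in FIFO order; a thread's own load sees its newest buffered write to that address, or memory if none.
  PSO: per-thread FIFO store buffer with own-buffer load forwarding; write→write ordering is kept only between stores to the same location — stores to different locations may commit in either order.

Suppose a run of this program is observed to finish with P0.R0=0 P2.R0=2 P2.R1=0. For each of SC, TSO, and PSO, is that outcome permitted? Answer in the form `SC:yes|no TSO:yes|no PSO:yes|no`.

outcome vector order: (P0.R0,P2.R0,P2.R1)
SC (5): (0,0,1), (0,2,1), (2,0,0), (2,0,1), (2,2,1)
TSO (6): (0,0,0), (0,0,1), (0,2,1), (2,0,0), (2,0,1), (2,2,1)
PSO (8): (0,0,0), (0,0,1), (0,2,0), (0,2,1), (2,0,0), (2,0,1), (2,2,0), (2,2,1)
target (0,2,0) ∈ {PSO}

SC:no TSO:no PSO:yes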